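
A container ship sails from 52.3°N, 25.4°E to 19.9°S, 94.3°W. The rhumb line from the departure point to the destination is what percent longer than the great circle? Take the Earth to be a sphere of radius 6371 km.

Great circle: σ = 2.1582 rad → d_gc = Rσ = 13750.0 km
Rhumb: Δφ = -1.2601, Δλ = -2.0892, Δψ = -1.4292, q = Δφ/Δψ = 0.8817 → d_rh = R√(Δφ²+q²Δλ²) = 14218.7 km
Excess = (14218.7 − 13750.0) / 13750.0 = 468.7 / 13750.0 = 3.41% ≈ 3.4%

3.4%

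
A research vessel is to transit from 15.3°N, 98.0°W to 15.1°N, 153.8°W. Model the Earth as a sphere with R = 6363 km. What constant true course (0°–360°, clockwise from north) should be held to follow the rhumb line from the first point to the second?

Δψ = ln[tan(π/4+φ₂/2)/tan(π/4+φ₁/2)] = -0.0036
Δλ = -0.9739 rad (taken the short way round)
course = atan2(Δλ, Δψ) = 269.79°

269.8°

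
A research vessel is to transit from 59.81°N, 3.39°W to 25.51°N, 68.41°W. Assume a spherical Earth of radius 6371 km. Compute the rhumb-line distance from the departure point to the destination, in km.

6364 km

Δψ = ln[tan(π/4+φ₂/2)/tan(π/4+φ₁/2)] = -0.8496;  Δφ = -0.5986 rad,  Δλ = -1.1348 rad
q = Δφ/Δψ = 0.7046
d = R·√(Δφ² + q²Δλ²) = 6371·0.99886 = 6364 km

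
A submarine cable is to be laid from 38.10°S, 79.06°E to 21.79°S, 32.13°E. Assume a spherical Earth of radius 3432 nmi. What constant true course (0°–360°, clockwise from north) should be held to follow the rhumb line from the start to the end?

292.0°

Meridional parts: M(φ₁)=-0.7202, M(φ₂)=-0.3898 → ΔM = +0.3304;  Δλ = -0.8191 rad
tan C = Δλ / ΔM = -2.4792 → C = 291.97°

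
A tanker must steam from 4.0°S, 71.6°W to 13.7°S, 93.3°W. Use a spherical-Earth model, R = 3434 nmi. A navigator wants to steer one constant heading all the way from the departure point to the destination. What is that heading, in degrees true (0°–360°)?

245.6°

Δψ = ln[tan(π/4+φ₂/2)/tan(π/4+φ₁/2)] = -0.1716
Δλ = -0.3787 rad (taken the short way round)
course = atan2(Δλ, Δψ) = 245.63°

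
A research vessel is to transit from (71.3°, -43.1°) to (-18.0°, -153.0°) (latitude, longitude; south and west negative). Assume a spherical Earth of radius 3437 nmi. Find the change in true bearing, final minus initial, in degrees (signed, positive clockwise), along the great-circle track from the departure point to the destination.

At departure: θ₁ = atan2(sin Δλ cos φ₂, cos φ₁ sin φ₂ − sin φ₁ cos φ₂ cos Δλ) = 283.07°
At arrival: θ₂ = atan2(sin Δλ cos φ₁, −cos φ₂ sin φ₁ + sin φ₂ cos φ₁ cos Δλ) = 199.17°
Δθ = θ₂ − θ₁ = -83.9°

-83.9°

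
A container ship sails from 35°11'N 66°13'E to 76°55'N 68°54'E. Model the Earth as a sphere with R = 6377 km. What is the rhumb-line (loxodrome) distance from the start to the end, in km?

Δψ = ln[tan(π/4+φ₂/2)/tan(π/4+φ₁/2)] = +1.5089;  Δφ = +0.7284 rad,  Δλ = +0.0468 rad
q = Δφ/Δψ = 0.4827
d = R·√(Δφ² + q²Δλ²) = 6377·0.72873 = 4647 km

4647 km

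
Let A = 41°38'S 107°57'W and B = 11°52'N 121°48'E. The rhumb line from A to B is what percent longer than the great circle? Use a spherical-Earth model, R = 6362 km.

3.4%

Great circle: σ = 2.2259 rad → d_gc = Rσ = 14161.0 km
Rhumb: Δφ = +0.9338, Δλ = -2.2733, Δψ = +1.0092, q = Δφ/Δψ = 0.9252 → d_rh = R√(Δφ²+q²Δλ²) = 14640.9 km
Excess = (14640.9 − 14161.0) / 14161.0 = 479.9 / 14161.0 = 3.39% ≈ 3.4%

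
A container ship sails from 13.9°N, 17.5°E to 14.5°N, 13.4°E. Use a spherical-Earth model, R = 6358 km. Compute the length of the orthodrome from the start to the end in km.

446 km

Haversine: a = sin²(Δφ/2)+cos φ₁ cos φ₂ sin²(Δλ/2) = 0.00123;  σ = 2·atan2(√a,√(1−a))
σ = 4.020° → d = Rσ = 6358·0.07016 = 446 km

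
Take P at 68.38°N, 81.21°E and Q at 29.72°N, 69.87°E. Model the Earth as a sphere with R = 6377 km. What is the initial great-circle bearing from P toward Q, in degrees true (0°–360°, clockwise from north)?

θ = atan2( sin Δλ·cos φ₂ ,  cos φ₁ sin φ₂ − sin φ₁ cos φ₂ cos Δλ )
  = atan2(-0.1708, -0.6089) = 195.67°

195.7°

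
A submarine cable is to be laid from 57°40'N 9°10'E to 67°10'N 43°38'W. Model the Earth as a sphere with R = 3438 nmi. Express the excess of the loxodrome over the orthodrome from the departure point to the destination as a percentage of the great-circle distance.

2.9%

Great circle: σ = 0.4412 rad → d_gc = Rσ = 1517.0 nmi
Rhumb: Δφ = +0.1658, Δλ = -0.9215, Δψ = +0.3616, q = Δφ/Δψ = 0.4586 → d_rh = R√(Δφ²+q²Δλ²) = 1560.7 nmi
Excess = (1560.7 − 1517.0) / 1517.0 = 43.7 / 1517.0 = 2.88% ≈ 2.9%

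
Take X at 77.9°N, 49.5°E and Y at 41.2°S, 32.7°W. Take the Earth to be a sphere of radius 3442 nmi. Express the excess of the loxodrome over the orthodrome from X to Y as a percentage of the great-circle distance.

2.5%

Great circle: σ = 2.2429 rad → d_gc = Rσ = 7720.1 nmi
Rhumb: Δφ = -2.0787, Δλ = -1.4347, Δψ = -3.0349, q = Δφ/Δψ = 0.6849 → d_rh = R√(Δφ²+q²Δλ²) = 7914.0 nmi
Excess = (7914.0 − 7720.1) / 7720.1 = 193.9 / 7720.1 = 2.51% ≈ 2.5%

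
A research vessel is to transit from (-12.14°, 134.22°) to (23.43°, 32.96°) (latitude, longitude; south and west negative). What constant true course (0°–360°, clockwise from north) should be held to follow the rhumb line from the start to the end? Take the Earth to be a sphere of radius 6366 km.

289.7°

Δψ = ln[tan(π/4+φ₂/2)/tan(π/4+φ₁/2)] = +0.6343
Δλ = -1.7673 rad (taken the short way round)
course = atan2(Δλ, Δψ) = 289.74°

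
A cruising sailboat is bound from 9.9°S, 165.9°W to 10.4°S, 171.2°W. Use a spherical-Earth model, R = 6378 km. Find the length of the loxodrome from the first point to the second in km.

583 km

Rhumb course C = atan2(Δλ, Δψ) with Δψ = ln[tan(π/4+φ₂/2)/tan(π/4+φ₁/2)] = -0.0089, Δλ = -0.0925 → C = 264.53°
d = R·|Δφ| / |cos C| = 6378·0.00873 / 0.09540 = 583 km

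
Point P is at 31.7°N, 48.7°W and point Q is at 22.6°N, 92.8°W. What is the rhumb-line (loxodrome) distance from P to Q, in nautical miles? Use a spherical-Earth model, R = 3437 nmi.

Rhumb course C = atan2(Δλ, Δψ) with Δψ = ln[tan(π/4+φ₂/2)/tan(π/4+φ₁/2)] = -0.1788, Δλ = -0.7697 → C = 256.92°
d = R·|Δφ| / |cos C| = 3437·0.15882 / 0.22625 = 2413 nmi

2413 nmi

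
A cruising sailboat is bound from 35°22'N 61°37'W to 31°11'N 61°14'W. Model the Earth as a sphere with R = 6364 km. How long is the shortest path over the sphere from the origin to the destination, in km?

466 km

Haversine: a = sin²(Δφ/2)+cos φ₁ cos φ₂ sin²(Δλ/2) = 0.00134;  σ = 2·atan2(√a,√(1−a))
σ = 4.196° → d = Rσ = 6364·0.07323 = 466 km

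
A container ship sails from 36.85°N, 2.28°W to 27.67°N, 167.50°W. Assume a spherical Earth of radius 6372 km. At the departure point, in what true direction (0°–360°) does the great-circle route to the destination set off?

345.7°

θ = atan2( sin Δλ·cos φ₂ ,  cos φ₁ sin φ₂ − sin φ₁ cos φ₂ cos Δλ )
  = atan2(-0.2259, +0.8852) = 345.68°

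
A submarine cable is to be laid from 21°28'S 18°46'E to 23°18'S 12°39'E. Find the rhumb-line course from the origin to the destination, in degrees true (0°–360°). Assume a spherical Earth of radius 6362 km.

Meridional parts: M(φ₁)=-0.3838, M(φ₂)=-0.4184 → ΔM = -0.0346;  Δλ = -0.1068 rad
tan C = Δλ / ΔM = +3.0848 → C = 252.04°

252.0°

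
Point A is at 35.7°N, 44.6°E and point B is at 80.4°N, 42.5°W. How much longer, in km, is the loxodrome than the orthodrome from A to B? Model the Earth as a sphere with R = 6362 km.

Great circle: cos σ = sin φ₁ sin φ₂ + cos φ₁ cos φ₂ cos Δλ,  σ = 0.9493 rad → d_gc = 6039.7 km
Rhumb line: Δψ = +1.8095, q = Δφ/Δψ = 0.4312, d_rh = R√(Δφ²+q²Δλ²) = 6482.5 km
Excess = 6482.5 − 6039.7 = 442.8 ≈ 443 km

443 km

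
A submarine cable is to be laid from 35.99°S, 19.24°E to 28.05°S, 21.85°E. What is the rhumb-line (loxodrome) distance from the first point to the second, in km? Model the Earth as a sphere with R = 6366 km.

916 km

Δψ = ln[tan(π/4+φ₂/2)/tan(π/4+φ₁/2)] = +0.1637;  Δφ = +0.1386 rad,  Δλ = +0.0456 rad
q = Δφ/Δψ = 0.8467
d = R·√(Δφ² + q²Δλ²) = 6366·0.14385 = 916 km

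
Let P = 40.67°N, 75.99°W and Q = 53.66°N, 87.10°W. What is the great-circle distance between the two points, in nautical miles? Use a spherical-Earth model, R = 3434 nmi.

Haversine: a = sin²(Δφ/2)+cos φ₁ cos φ₂ sin²(Δλ/2) = 0.01701;  σ = 2·atan2(√a,√(1−a))
σ = 14.987° → d = Rσ = 3434·0.26157 = 898 nmi

898 nmi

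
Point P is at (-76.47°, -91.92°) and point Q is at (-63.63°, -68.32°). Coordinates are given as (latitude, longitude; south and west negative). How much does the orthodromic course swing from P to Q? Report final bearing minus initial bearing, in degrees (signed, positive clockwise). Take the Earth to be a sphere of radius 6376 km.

-22.4°

At departure: θ₁ = atan2(sin Δλ cos φ₂, cos φ₁ sin φ₂ − sin φ₁ cos φ₂ cos Δλ) = 43.70°
At arrival: θ₂ = atan2(sin Δλ cos φ₁, −cos φ₂ sin φ₁ + sin φ₂ cos φ₁ cos Δλ) = 21.34°
Δθ = θ₂ − θ₁ = -22.4°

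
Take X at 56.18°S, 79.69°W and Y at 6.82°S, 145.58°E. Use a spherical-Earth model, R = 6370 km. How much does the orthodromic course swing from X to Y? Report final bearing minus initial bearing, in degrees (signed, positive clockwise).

Initial bearing θ₁ = atan2(sin Δλ cos φ₂, cos φ₁ sin φ₂ − sin φ₁ cos φ₂ cos Δλ) = 227.49°
Final bearing θ₂ = (initial bearing from the destination back to the start) + 180° = 335.59°
Δθ = θ₂ − θ₁ = +108.1°

+108.1°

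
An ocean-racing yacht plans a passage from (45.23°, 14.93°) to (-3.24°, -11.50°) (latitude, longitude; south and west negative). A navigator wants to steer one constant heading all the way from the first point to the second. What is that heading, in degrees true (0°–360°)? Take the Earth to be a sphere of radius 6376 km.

206.1°

Meridional parts: M(φ₁)=+0.8871, M(φ₂)=-0.0566 → ΔM = -0.9436;  Δλ = -0.4613 rad
tan C = Δλ / ΔM = +0.4888 → C = 206.05°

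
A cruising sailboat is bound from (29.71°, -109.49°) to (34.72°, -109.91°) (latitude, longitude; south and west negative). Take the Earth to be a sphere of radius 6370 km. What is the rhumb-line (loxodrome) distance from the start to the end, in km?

Δψ = ln[tan(π/4+φ₂/2)/tan(π/4+φ₁/2)] = +0.1034;  Δφ = +0.0874 rad,  Δλ = -0.0073 rad
q = Δφ/Δψ = 0.8456
d = R·√(Δφ² + q²Δλ²) = 6370·0.08766 = 558 km

558 km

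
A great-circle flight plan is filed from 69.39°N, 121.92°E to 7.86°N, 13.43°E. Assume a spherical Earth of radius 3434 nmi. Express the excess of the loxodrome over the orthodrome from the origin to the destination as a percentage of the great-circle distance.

Great circle: σ = 1.5534 rad → d_gc = Rσ = 5334.3 nmi
Rhumb: Δφ = -1.0739, Δλ = -1.8935, Δψ = -1.5671, q = Δφ/Δψ = 0.6853 → d_rh = R√(Δφ²+q²Δλ²) = 5784.0 nmi
Excess = (5784.0 − 5334.3) / 5334.3 = 449.7 / 5334.3 = 8.43% ≈ 8.4%

8.4%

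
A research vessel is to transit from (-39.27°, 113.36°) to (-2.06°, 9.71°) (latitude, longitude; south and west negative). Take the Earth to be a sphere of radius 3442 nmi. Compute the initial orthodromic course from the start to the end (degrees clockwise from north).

259.7°

θ = atan2( sin Δλ·cos φ₂ ,  cos φ₁ sin φ₂ − sin φ₁ cos φ₂ cos Δλ )
  = atan2(-0.9711, -0.1771) = 259.66°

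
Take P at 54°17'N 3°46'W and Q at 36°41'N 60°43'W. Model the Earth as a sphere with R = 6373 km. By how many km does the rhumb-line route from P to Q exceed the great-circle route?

Great circle: cos σ = sin φ₁ sin φ₂ + cos φ₁ cos φ₂ cos Δλ,  σ = 0.7372 rad → d_gc = 4698.2 km
Rhumb line: Δψ = -0.4435, q = Δφ/Δψ = 0.6926, d_rh = R√(Δφ²+q²Δλ²) = 4804.0 km
Excess = 4804.0 − 4698.2 = 105.8 ≈ 106 km

106 km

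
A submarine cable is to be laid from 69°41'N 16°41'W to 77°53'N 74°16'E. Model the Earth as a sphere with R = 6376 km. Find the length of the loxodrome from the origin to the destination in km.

2913 km

Δψ = ln[tan(π/4+φ₂/2)/tan(π/4+φ₁/2)] = +0.5237;  Δφ = +0.1431 rad,  Δλ = +1.5874 rad
q = Δφ/Δψ = 0.2733
d = R·√(Δφ² + q²Δλ²) = 6376·0.45681 = 2913 km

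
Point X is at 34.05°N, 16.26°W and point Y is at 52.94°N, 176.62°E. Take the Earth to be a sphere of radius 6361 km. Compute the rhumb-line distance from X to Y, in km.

13451 km

Rhumb course C = atan2(Δλ, Δψ) with Δψ = ln[tan(π/4+φ₂/2)/tan(π/4+φ₁/2)] = +0.4604, Δλ = -2.9168 → C = 278.97°
d = R·|Δφ| / |cos C| = 6361·0.32969 / 0.15591 = 13451 km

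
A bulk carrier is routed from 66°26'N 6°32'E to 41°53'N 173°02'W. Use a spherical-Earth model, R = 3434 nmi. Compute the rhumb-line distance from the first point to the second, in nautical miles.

Rhumb course C = atan2(Δλ, Δψ) with Δψ = ln[tan(π/4+φ₂/2)/tan(π/4+φ₁/2)] = -0.7609, Δλ = -3.1340 → C = 256.35°
d = R·|Δφ| / |cos C| = 3434·0.42848 / 0.23592 = 6237 nmi

6237 nmi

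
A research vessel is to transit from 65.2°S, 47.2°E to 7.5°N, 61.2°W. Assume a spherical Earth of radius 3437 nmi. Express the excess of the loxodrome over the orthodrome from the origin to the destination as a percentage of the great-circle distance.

6.0%

Great circle: σ = 1.8232 rad → d_gc = Rσ = 6266.4 nmi
Rhumb: Δφ = +1.2689, Δλ = -1.8919, Δψ = +1.6460, q = Δφ/Δψ = 0.7709 → d_rh = R√(Δφ²+q²Δλ²) = 6644.2 nmi
Excess = (6644.2 − 6266.4) / 6266.4 = 377.8 / 6266.4 = 6.03% ≈ 6.0%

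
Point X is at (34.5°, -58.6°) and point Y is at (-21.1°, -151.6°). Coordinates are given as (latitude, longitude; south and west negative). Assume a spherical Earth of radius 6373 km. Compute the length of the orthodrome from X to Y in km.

11583 km

Haversine: a = sin²(Δφ/2)+cos φ₁ cos φ₂ sin²(Δλ/2) = 0.62207;  σ = 2·atan2(√a,√(1−a))
σ = 104.131° → d = Rσ = 6373·1.81743 = 11583 km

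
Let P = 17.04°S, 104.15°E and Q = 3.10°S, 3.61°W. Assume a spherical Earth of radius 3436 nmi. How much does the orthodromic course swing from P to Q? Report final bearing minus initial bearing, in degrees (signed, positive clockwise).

+27.1°

Initial bearing θ₁ = atan2(sin Δλ cos φ₂, cos φ₁ sin φ₂ − sin φ₁ cos φ₂ cos Δλ) = 261.57°
Final bearing θ₂ = (initial bearing from the destination back to the start) + 180° = 288.71°
Δθ = θ₂ − θ₁ = +27.1°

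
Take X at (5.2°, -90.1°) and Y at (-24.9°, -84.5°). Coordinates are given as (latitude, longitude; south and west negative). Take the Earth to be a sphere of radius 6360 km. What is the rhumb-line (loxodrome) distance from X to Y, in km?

3396 km

Δψ = ln[tan(π/4+φ₂/2)/tan(π/4+φ₁/2)] = -0.5398;  Δφ = -0.5253 rad,  Δλ = +0.0977 rad
q = Δφ/Δψ = 0.9732
d = R·√(Δφ² + q²Δλ²) = 6360·0.53389 = 3396 km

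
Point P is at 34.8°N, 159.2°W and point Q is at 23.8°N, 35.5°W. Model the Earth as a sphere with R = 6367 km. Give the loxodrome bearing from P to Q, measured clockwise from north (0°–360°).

95.8°

Δψ = ln[tan(π/4+φ₂/2)/tan(π/4+φ₁/2)] = -0.2207
Δλ = +2.1590 rad (taken the short way round)
course = atan2(Δλ, Δψ) = 95.84°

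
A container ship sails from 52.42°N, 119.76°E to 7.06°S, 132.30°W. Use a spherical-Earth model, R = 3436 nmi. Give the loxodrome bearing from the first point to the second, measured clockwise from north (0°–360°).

Meridional parts: M(φ₁)=+1.0781, M(φ₂)=-0.1235 → ΔM = -1.2017;  Δλ = +1.8839 rad
tan C = Δλ / ΔM = -1.5678 → C = 122.53°

122.5°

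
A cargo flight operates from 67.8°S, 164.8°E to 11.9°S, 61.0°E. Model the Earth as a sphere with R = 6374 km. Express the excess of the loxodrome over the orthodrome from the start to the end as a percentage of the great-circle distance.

7.8%

Great circle: σ = 1.4679 rad → d_gc = Rσ = 9356.3 km
Rhumb: Δφ = +0.9756, Δλ = -1.8117, Δψ = +1.4195, q = Δφ/Δψ = 0.6873 → d_rh = R√(Δφ²+q²Δλ²) = 10083.0 km
Excess = (10083.0 − 9356.3) / 9356.3 = 726.7 / 9356.3 = 7.77% ≈ 7.8%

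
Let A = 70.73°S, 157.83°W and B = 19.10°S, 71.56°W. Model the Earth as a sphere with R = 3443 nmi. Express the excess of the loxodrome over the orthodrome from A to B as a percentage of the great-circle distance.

5.8%

Great circle: σ = 1.2354 rad → d_gc = Rσ = 4253.4 nmi
Rhumb: Δφ = +0.9011, Δλ = +1.5057, Δψ = +1.4336, q = Δφ/Δψ = 0.6286 → d_rh = R√(Δφ²+q²Δλ²) = 4499.3 nmi
Excess = (4499.3 − 4253.4) / 4253.4 = 245.9 / 4253.4 = 5.78% ≈ 5.8%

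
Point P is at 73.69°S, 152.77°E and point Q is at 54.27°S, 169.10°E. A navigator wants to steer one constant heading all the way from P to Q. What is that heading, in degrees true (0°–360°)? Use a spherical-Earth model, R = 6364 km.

Meridional parts: M(φ₁)=-1.9428, M(φ₂)=-1.1322 → ΔM = +0.8106;  Δλ = +0.2850 rad
tan C = Δλ / ΔM = +0.3516 → C = 19.37°

19.4°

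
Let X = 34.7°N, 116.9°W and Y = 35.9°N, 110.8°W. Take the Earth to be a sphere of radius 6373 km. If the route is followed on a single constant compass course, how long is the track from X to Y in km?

570 km

Δψ = ln[tan(π/4+φ₂/2)/tan(π/4+φ₁/2)] = +0.0257;  Δφ = +0.0209 rad,  Δλ = +0.1065 rad
q = Δφ/Δψ = 0.8161
d = R·√(Δφ² + q²Δλ²) = 6373·0.08938 = 570 km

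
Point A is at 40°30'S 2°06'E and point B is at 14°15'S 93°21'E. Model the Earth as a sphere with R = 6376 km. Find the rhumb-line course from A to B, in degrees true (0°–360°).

Meridional parts: M(φ₁)=-0.7743, M(φ₂)=-0.2513 → ΔM = +0.5230;  Δλ = +1.5926 rad
tan C = Δλ / ΔM = +3.0450 → C = 71.82°

71.8°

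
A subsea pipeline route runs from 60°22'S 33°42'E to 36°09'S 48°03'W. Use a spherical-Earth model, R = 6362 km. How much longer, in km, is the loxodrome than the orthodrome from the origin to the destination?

Great circle: cos σ = sin φ₁ sin φ₂ + cos φ₁ cos φ₂ cos Δλ,  σ = 0.9642 rad → d_gc = 6134.5 km
Rhumb line: Δψ = +0.6523, q = Δφ/Δψ = 0.6479, d_rh = R√(Δφ²+q²Δλ²) = 6467.1 km
Excess = 6467.1 − 6134.5 = 332.6 ≈ 333 km

333 km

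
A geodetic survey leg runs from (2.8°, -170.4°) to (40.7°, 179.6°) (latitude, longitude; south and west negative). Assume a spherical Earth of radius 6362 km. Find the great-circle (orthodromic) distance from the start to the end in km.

4326 km

Haversine: a = sin²(Δφ/2)+cos φ₁ cos φ₂ sin²(Δλ/2) = 0.11121;  σ = 2·atan2(√a,√(1−a))
σ = 38.960° → d = Rσ = 6362·0.67999 = 4326 km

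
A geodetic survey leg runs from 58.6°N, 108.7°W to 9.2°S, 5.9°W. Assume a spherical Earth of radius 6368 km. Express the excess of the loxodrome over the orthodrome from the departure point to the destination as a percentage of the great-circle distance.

Great circle: σ = 1.8239 rad → d_gc = Rσ = 11614.6 km
Rhumb: Δφ = -1.1833, Δλ = +1.7942, Δψ = -1.4304, q = Δφ/Δψ = 0.8273 → d_rh = R√(Δφ²+q²Δλ²) = 12088.4 km
Excess = (12088.4 − 11614.6) / 11614.6 = 473.8 / 11614.6 = 4.08% ≈ 4.1%

4.1%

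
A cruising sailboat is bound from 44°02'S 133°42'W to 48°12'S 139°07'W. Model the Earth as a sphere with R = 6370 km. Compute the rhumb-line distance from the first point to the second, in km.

Δψ = ln[tan(π/4+φ₂/2)/tan(π/4+φ₁/2)] = -0.1050;  Δφ = -0.0727 rad,  Δλ = -0.0945 rad
q = Δφ/Δψ = 0.6927
d = R·√(Δφ² + q²Δλ²) = 6370·0.09786 = 623 km

623 km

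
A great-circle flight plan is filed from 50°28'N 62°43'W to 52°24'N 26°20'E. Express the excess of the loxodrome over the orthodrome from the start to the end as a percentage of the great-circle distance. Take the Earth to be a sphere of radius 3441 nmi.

Great circle: σ = 0.9052 rad → d_gc = Rσ = 3114.9 nmi
Rhumb: Δφ = +0.0337, Δλ = +1.5542, Δψ = +0.0541, q = Δφ/Δψ = 0.6233 → d_rh = R√(Δφ²+q²Δλ²) = 3335.5 nmi
Excess = (3335.5 − 3114.9) / 3114.9 = 220.6 / 3114.9 = 7.08% ≈ 7.1%

7.1%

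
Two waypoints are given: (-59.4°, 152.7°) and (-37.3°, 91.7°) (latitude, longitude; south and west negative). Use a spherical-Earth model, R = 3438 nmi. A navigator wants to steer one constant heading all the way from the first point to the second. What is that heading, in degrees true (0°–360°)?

299.1°

Meridional parts: M(φ₁)=-1.2962, M(φ₂)=-0.7026 → ΔM = +0.5936;  Δλ = -1.0647 rad
tan C = Δλ / ΔM = -1.7934 → C = 299.14°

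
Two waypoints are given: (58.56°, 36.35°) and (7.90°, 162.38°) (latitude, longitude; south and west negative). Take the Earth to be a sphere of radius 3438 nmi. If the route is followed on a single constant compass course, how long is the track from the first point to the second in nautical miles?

Δψ = ln[tan(π/4+φ₂/2)/tan(π/4+φ₁/2)] = -1.1294;  Δφ = -0.8842 rad,  Δλ = +2.1996 rad
q = Δφ/Δψ = 0.7829
d = R·√(Δφ² + q²Δλ²) = 3438·1.93574 = 6655 nmi

6655 nmi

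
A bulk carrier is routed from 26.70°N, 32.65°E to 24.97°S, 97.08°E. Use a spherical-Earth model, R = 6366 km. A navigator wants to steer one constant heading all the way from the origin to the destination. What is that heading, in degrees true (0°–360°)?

129.7°

Δψ = ln[tan(π/4+φ₂/2)/tan(π/4+φ₁/2)] = -0.9341
Δλ = +1.1245 rad (taken the short way round)
course = atan2(Δλ, Δψ) = 129.72°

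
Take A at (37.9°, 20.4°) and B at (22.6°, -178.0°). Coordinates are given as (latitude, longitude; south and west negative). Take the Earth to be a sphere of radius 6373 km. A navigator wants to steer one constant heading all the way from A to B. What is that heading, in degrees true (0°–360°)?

96.3°

Meridional parts: M(φ₁)=+0.7158, M(φ₂)=+0.4051 → ΔM = -0.3107;  Δλ = +2.8205 rad
tan C = Δλ / ΔM = -9.0782 → C = 96.29°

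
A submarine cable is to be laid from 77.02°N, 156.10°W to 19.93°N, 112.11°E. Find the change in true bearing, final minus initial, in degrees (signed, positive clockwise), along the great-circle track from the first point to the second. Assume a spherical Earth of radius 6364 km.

At departure: θ₁ = atan2(sin Δλ cos φ₂, cos φ₁ sin φ₂ − sin φ₁ cos φ₂ cos Δλ) = 276.39°
At arrival: θ₂ = atan2(sin Δλ cos φ₁, −cos φ₂ sin φ₁ + sin φ₂ cos φ₁ cos Δλ) = 193.74°
Δθ = θ₂ − θ₁ = -82.7°

-82.7°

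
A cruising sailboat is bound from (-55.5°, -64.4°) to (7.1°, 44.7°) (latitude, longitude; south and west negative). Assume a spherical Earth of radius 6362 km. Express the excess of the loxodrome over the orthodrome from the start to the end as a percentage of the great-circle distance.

4.5%

Great circle: σ = 1.8606 rad → d_gc = Rσ = 11837.2 km
Rhumb: Δφ = +1.0926, Δλ = +1.9042, Δψ = +1.2938, q = Δφ/Δψ = 0.8445 → d_rh = R√(Δφ²+q²Δλ²) = 12368.3 km
Excess = (12368.3 − 11837.2) / 11837.2 = 531.1 / 11837.2 = 4.49% ≈ 4.5%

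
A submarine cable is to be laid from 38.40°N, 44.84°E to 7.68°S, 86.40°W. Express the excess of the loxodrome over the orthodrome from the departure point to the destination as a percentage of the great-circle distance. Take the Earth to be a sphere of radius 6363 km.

3.5%

Great circle: σ = 2.2081 rad → d_gc = Rσ = 14049.9 km
Rhumb: Δφ = -0.8042, Δλ = -2.2906, Δψ = -0.8613, q = Δφ/Δψ = 0.9337 → d_rh = R√(Δφ²+q²Δλ²) = 14539.5 km
Excess = (14539.5 − 14049.9) / 14049.9 = 489.6 / 14049.9 = 3.48% ≈ 3.5%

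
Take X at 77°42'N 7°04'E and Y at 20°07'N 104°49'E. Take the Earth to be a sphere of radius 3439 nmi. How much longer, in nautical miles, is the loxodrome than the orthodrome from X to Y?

Great circle: cos σ = sin φ₁ sin φ₂ + cos φ₁ cos φ₂ cos Δλ,  σ = 1.2566 rad → d_gc = 4321.4 nmi
Rhumb line: Δψ = -1.8694, q = Δφ/Δψ = 0.5376, d_rh = R√(Δφ²+q²Δλ²) = 4679.2 nmi
Excess = 4679.2 − 4321.4 = 357.8 ≈ 358 nmi

358 nmi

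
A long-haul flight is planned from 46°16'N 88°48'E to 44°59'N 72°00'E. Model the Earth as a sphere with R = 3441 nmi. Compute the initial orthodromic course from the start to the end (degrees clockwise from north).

269.8°

N = sin Δλ·cos φ₂ = -0.2044;  D = cos φ₁ sin φ₂ − sin φ₁ cos φ₂ cos Δλ = -0.0006
initial course = atan2(N, D) = 269.84°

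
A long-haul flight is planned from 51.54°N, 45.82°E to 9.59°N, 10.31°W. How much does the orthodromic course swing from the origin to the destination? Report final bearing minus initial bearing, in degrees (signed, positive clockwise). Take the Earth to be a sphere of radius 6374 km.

At departure: θ₁ = atan2(sin Δλ cos φ₂, cos φ₁ sin φ₂ − sin φ₁ cos φ₂ cos Δλ) = 248.25°
At arrival: θ₂ = atan2(sin Δλ cos φ₁, −cos φ₂ sin φ₁ + sin φ₂ cos φ₁ cos Δλ) = 215.86°
Δθ = θ₂ − θ₁ = -32.4°

-32.4°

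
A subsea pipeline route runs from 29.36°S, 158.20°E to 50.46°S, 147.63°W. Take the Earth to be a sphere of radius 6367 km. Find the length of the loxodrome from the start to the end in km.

5122 km

Rhumb course C = atan2(Δλ, Δψ) with Δψ = ln[tan(π/4+φ₂/2)/tan(π/4+φ₁/2)] = -0.4868, Δλ = +0.9454 → C = 117.24°
d = R·|Δφ| / |cos C| = 6367·0.36826 / 0.45776 = 5122 km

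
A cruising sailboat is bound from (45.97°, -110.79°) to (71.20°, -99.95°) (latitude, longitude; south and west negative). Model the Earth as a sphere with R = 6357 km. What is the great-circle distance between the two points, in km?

Haversine: a = sin²(Δφ/2)+cos φ₁ cos φ₂ sin²(Δλ/2) = 0.04970;  σ = 2·atan2(√a,√(1−a))
σ = 25.762° → d = Rσ = 6357·0.44963 = 2858 km

2858 km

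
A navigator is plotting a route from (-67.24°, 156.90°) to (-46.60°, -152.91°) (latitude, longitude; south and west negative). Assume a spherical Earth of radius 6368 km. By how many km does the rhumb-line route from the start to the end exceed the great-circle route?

Great circle: cos σ = sin φ₁ sin φ₂ + cos φ₁ cos φ₂ cos Δλ,  σ = 0.5732 rad → d_gc = 3650.0 km
Rhumb line: Δψ = +0.6817, q = Δφ/Δψ = 0.5285, d_rh = R√(Δφ²+q²Δλ²) = 3735.3 km
Excess = 3735.3 − 3650.0 = 85.3 ≈ 85 km

85 km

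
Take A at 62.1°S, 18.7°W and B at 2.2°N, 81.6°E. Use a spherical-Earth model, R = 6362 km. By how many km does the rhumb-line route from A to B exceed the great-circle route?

Great circle: cos σ = sin φ₁ sin φ₂ + cos φ₁ cos φ₂ cos Δλ,  σ = 1.6886 rad → d_gc = 10742.9 km
Rhumb line: Δψ = +1.4311, q = Δφ/Δψ = 0.7842, d_rh = R√(Δφ²+q²Δλ²) = 11280.5 km
Excess = 11280.5 − 10742.9 = 537.6 ≈ 538 km

538 km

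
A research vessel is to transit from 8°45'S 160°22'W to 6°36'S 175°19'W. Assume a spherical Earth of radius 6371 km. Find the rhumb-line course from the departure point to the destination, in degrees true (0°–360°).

278.3°

Meridional parts: M(φ₁)=-0.1533, M(φ₂)=-0.1154 → ΔM = +0.0379;  Δλ = -0.2609 rad
tan C = Δλ / ΔM = -6.8908 → C = 278.26°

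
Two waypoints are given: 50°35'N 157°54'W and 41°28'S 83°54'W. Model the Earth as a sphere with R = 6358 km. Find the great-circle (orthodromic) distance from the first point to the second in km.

cos σ = sin φ₁ sin φ₂ + cos φ₁ cos φ₂ cos Δλ
      = sin(50.58°)sin(-41.47°) + cos(50.58°)cos(-41.47°)cos(74.00°) = -0.3804
σ = 112.360° → d = Rσ = 6358·1.96105 = 12468 km

12468 km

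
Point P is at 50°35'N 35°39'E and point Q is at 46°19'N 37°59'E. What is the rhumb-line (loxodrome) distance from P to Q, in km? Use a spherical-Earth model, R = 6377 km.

Δψ = ln[tan(π/4+φ₂/2)/tan(π/4+φ₁/2)] = -0.1124;  Δφ = -0.0745 rad,  Δλ = +0.0407 rad
q = Δφ/Δψ = 0.6627
d = R·√(Δφ² + q²Δλ²) = 6377·0.07921 = 505 km

505 km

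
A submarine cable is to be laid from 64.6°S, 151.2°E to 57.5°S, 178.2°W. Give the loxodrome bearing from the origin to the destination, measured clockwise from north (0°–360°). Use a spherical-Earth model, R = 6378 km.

Δψ = ln[tan(π/4+φ₂/2)/tan(π/4+φ₁/2)] = +0.2573
Δλ = +0.5341 rad (taken the short way round)
course = atan2(Δλ, Δψ) = 64.28°

64.3°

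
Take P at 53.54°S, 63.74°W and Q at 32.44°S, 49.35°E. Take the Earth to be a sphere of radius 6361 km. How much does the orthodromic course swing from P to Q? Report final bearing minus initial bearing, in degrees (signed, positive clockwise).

Initial bearing θ₁ = atan2(sin Δλ cos φ₂, cos φ₁ sin φ₂ − sin φ₁ cos φ₂ cos Δλ) = 127.00°
Final bearing θ₂ = (initial bearing from the destination back to the start) + 180° = 34.22°
Δθ = θ₂ − θ₁ = -92.8°

-92.8°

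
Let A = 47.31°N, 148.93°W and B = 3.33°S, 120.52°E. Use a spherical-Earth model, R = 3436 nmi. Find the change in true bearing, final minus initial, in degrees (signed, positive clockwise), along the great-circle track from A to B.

-45.4°

At departure: θ₁ = atan2(sin Δλ cos φ₂, cos φ₁ sin φ₂ − sin φ₁ cos φ₂ cos Δλ) = 268.14°
At arrival: θ₂ = atan2(sin Δλ cos φ₁, −cos φ₂ sin φ₁ + sin φ₂ cos φ₁ cos Δλ) = 222.75°
Δθ = θ₂ − θ₁ = -45.4°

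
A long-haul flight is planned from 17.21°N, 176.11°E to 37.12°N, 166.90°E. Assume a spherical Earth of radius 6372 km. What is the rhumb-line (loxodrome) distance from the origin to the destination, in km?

Rhumb course C = atan2(Δλ, Δψ) with Δψ = ln[tan(π/4+φ₂/2)/tan(π/4+φ₁/2)] = +0.3936, Δλ = -0.1607 → C = 337.79°
d = R·|Δφ| / |cos C| = 6372·0.34750 / 0.92578 = 2392 km

2392 km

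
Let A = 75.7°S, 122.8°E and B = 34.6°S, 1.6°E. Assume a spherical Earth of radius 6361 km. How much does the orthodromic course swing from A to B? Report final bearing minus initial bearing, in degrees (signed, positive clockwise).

+114.5°

At departure: θ₁ = atan2(sin Δλ cos φ₂, cos φ₁ sin φ₂ − sin φ₁ cos φ₂ cos Δλ) = 231.83°
At arrival: θ₂ = atan2(sin Δλ cos φ₁, −cos φ₂ sin φ₁ + sin φ₂ cos φ₁ cos Δλ) = 346.35°
Δθ = θ₂ − θ₁ = +114.5°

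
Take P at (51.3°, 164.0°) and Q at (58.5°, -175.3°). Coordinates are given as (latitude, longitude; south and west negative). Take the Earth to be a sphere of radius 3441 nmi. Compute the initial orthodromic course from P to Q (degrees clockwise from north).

θ = atan2( sin Δλ·cos φ₂ ,  cos φ₁ sin φ₂ − sin φ₁ cos φ₂ cos Δλ )
  = atan2(+0.1847, +0.1517) = 50.61°

50.6°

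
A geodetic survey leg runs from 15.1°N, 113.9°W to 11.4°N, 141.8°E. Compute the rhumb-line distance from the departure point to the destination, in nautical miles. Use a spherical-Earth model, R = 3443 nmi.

Δψ = ln[tan(π/4+φ₂/2)/tan(π/4+φ₁/2)] = -0.0664;  Δφ = -0.0646 rad,  Δλ = -1.8204 rad
q = Δφ/Δψ = 0.9732
d = R·√(Δφ² + q²Δλ²) = 3443·1.77275 = 6104 nmi

6104 nmi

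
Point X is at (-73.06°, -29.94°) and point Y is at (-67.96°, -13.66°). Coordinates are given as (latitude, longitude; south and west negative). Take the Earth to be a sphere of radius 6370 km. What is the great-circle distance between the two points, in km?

cos σ = sin φ₁ sin φ₂ + cos φ₁ cos φ₂ cos Δλ
      = sin(-73.06°)sin(-67.96°) + cos(-73.06°)cos(-67.96°)cos(16.28°) = 0.9917
σ = 7.406° → d = Rσ = 6370·0.12926 = 823 km

823 km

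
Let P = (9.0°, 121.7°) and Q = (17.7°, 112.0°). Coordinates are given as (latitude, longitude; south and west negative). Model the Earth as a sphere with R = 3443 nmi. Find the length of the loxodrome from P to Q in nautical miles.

Rhumb course C = atan2(Δλ, Δψ) with Δψ = ln[tan(π/4+φ₂/2)/tan(π/4+φ₁/2)] = +0.1562, Δλ = -0.1693 → C = 312.70°
d = R·|Δφ| / |cos C| = 3443·0.15184 / 0.67817 = 771 nmi

771 nmi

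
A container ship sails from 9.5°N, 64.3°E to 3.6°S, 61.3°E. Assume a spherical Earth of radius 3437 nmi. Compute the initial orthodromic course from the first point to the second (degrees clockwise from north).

193.0°

N = sin Δλ·cos φ₂ = -0.0522;  D = cos φ₁ sin φ₂ − sin φ₁ cos φ₂ cos Δλ = -0.2264
initial course = atan2(N, D) = 192.99°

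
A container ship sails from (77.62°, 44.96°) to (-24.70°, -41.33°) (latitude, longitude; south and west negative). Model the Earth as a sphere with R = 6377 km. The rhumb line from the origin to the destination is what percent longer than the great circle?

3.7%

Great circle: σ = 1.9775 rad → d_gc = Rσ = 12610.3 km
Rhumb: Δφ = -1.7858, Δλ = -1.5060, Δψ = -2.6665, q = Δφ/Δψ = 0.6697 → d_rh = R√(Δφ²+q²Δλ²) = 13079.1 km
Excess = (13079.1 − 12610.3) / 12610.3 = 468.8 / 12610.3 = 3.72% ≈ 3.7%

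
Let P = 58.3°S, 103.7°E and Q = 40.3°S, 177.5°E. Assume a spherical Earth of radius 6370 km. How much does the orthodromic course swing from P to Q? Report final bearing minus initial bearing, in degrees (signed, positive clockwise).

-59.9°

Initial bearing θ₁ = atan2(sin Δλ cos φ₂, cos φ₁ sin φ₂ − sin φ₁ cos φ₂ cos Δλ) = 102.24°
Final bearing θ₂ = (initial bearing from the destination back to the start) + 180° = 42.33°
Δθ = θ₂ − θ₁ = -59.9°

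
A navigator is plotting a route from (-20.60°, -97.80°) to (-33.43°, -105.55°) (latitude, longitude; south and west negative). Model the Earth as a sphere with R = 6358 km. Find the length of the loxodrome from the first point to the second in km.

1616 km

Δψ = ln[tan(π/4+φ₂/2)/tan(π/4+φ₁/2)] = -0.2522;  Δφ = -0.2239 rad,  Δλ = -0.1353 rad
q = Δφ/Δψ = 0.8881
d = R·√(Δφ² + q²Δλ²) = 6358·0.25411 = 1616 km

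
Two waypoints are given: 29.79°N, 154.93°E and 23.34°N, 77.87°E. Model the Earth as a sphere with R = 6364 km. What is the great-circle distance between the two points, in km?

7548 km

Haversine: a = sin²(Δφ/2)+cos φ₁ cos φ₂ sin²(Δλ/2) = 0.31236;  σ = 2·atan2(√a,√(1−a))
σ = 67.959° → d = Rσ = 6364·1.18611 = 7548 km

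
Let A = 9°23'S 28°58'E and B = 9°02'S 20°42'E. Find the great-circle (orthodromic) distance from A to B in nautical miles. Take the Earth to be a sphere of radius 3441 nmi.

cos σ = sin φ₁ sin φ₂ + cos φ₁ cos φ₂ cos Δλ
      = sin(-9.38°)sin(-9.03°) + cos(-9.38°)cos(-9.03°)cos(-8.27°) = 0.9899
σ = 8.167° → d = Rσ = 3441·0.14255 = 491 nmi

491 nmi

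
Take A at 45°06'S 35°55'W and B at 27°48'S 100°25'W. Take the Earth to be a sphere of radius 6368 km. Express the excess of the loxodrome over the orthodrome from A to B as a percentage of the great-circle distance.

Great circle: σ = 0.9283 rad → d_gc = Rσ = 5911.6 km
Rhumb: Δφ = +0.3019, Δλ = -1.1257, Δψ = +0.3784, q = Δφ/Δψ = 0.7979 → d_rh = R√(Δφ²+q²Δλ²) = 6034.7 km
Excess = (6034.7 − 5911.6) / 5911.6 = 123.1 / 5911.6 = 2.08% ≈ 2.1%

2.1%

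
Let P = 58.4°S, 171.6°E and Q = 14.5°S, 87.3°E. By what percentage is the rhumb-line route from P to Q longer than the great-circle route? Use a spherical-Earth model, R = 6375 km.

Great circle: σ = 1.3040 rad → d_gc = Rσ = 8313.0 km
Rhumb: Δφ = +0.7662, Δλ = -1.4713, Δψ = +1.0066, q = Δφ/Δψ = 0.7612 → d_rh = R√(Δφ²+q²Δλ²) = 8650.6 km
Excess = (8650.6 − 8313.0) / 8313.0 = 337.6 / 8313.0 = 4.06% ≈ 4.1%

4.1%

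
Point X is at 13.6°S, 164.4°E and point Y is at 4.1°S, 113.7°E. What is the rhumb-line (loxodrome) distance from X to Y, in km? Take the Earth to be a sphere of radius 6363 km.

5656 km

Rhumb course C = atan2(Δλ, Δψ) with Δψ = ln[tan(π/4+φ₂/2)/tan(π/4+φ₁/2)] = +0.1680, Δλ = -0.8849 → C = 280.75°
d = R·|Δφ| / |cos C| = 6363·0.16581 / 0.18653 = 5656 km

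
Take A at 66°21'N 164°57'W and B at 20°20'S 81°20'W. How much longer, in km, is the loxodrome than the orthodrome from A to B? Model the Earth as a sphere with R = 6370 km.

300 km

Great circle: cos σ = sin φ₁ sin φ₂ + cos φ₁ cos φ₂ cos Δλ,  σ = 1.8509 rad → d_gc = 11790.4 km
Rhumb line: Δψ = -1.9262, q = Δφ/Δψ = 0.7854, d_rh = R√(Δφ²+q²Δλ²) = 12090.8 km
Excess = 12090.8 − 11790.4 = 300.4 ≈ 300 km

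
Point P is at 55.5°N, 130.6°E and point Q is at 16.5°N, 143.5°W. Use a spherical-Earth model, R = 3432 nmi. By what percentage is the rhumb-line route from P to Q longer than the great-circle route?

4.1%

Great circle: σ = 1.2944 rad → d_gc = Rσ = 4442.4 nmi
Rhumb: Δφ = -0.6807, Δλ = +1.4992, Δψ = -0.8775, q = Δφ/Δψ = 0.7757 → d_rh = R√(Δφ²+q²Δλ²) = 4624.7 nmi
Excess = (4624.7 − 4442.4) / 4442.4 = 182.3 / 4442.4 = 4.10% ≈ 4.1%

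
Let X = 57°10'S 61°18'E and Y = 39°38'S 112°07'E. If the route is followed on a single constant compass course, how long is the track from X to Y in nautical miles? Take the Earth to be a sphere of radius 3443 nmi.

2260 nmi

Δψ = ln[tan(π/4+φ₂/2)/tan(π/4+φ₁/2)] = +0.4674;  Δφ = +0.3060 rad,  Δλ = +0.8869 rad
q = Δφ/Δψ = 0.6546
d = R·√(Δφ² + q²Δλ²) = 3443·0.65632 = 2260 nmi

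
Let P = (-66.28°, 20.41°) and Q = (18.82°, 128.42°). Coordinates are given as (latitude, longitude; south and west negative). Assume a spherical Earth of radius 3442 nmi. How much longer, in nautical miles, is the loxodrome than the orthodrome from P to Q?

338 nmi

Great circle: cos σ = sin φ₁ sin φ₂ + cos φ₁ cos φ₂ cos Δλ,  σ = 1.9966 rad → d_gc = 6872.4 nmi
Rhumb line: Δψ = +1.8952, q = Δφ/Δψ = 0.7837, d_rh = R√(Δφ²+q²Δλ²) = 7210.8 nmi
Excess = 7210.8 − 6872.4 = 338.4 ≈ 338 nmi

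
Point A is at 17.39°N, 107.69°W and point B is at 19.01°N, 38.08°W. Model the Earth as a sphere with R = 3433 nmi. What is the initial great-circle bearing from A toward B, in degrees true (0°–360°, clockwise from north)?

76.5°

θ = atan2( sin Δλ·cos φ₂ ,  cos φ₁ sin φ₂ − sin φ₁ cos φ₂ cos Δλ )
  = atan2(+0.8862, +0.2124) = 76.52°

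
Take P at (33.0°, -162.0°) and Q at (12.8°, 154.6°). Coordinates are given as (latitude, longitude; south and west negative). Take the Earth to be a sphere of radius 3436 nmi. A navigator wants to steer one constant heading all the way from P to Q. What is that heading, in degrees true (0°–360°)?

243.0°

Meridional parts: M(φ₁)=+0.6107, M(φ₂)=+0.2253 → ΔM = -0.3854;  Δλ = -0.7575 rad
tan C = Δλ / ΔM = +1.9652 → C = 243.03°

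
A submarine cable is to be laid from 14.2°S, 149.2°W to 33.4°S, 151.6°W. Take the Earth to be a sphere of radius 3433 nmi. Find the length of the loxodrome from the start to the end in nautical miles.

1158 nmi

Δψ = ln[tan(π/4+φ₂/2)/tan(π/4+φ₁/2)] = -0.3687;  Δφ = -0.3351 rad,  Δλ = -0.0419 rad
q = Δφ/Δψ = 0.9090
d = R·√(Δφ² + q²Δλ²) = 3433·0.33726 = 1158 nmi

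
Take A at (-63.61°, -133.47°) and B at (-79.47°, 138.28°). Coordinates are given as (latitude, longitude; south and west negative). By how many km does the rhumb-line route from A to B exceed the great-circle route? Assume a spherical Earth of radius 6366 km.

Great circle: cos σ = sin φ₁ sin φ₂ + cos φ₁ cos φ₂ cos Δλ,  σ = 0.4882 rad → d_gc = 3107.8 km
Rhumb line: Δψ = -0.9338, q = Δφ/Δψ = 0.2964, d_rh = R√(Δφ²+q²Δλ²) = 3399.0 km
Excess = 3399.0 − 3107.8 = 291.2 ≈ 291 km

291 km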